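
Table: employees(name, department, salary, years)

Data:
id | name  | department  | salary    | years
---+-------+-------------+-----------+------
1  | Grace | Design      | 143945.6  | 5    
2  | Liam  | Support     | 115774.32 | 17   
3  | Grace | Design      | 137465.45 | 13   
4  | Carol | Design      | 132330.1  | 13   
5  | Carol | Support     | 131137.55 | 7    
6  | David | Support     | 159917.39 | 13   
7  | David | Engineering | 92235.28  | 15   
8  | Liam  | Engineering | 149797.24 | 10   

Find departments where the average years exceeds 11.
SELECT department, AVG(years)
FROM employees
GROUP BY department
HAVING AVG(years) > 11

Result:
  Engineering: avg=12.50
  Support: avg=12.33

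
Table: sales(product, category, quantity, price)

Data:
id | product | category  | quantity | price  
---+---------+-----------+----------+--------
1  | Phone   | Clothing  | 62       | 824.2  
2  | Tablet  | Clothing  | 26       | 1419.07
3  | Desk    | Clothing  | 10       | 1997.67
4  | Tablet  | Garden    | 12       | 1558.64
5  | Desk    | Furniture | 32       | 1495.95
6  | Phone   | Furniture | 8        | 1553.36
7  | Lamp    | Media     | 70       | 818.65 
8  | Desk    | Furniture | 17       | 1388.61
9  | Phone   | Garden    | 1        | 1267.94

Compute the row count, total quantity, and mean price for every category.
SELECT category,
       COUNT(*) as cnt,
       SUM(quantity) as total_quantity,
       AVG(price) as avg_price
FROM sales
GROUP BY category

Result:
  Clothing: 3 records, 98 total quantity, 1413.65 avg price
  Furniture: 3 records, 57 total quantity, 1479.31 avg price
  Garden: 2 records, 13 total quantity, 1413.29 avg price
  Media: 1 records, 70 total quantity, 818.65 avg price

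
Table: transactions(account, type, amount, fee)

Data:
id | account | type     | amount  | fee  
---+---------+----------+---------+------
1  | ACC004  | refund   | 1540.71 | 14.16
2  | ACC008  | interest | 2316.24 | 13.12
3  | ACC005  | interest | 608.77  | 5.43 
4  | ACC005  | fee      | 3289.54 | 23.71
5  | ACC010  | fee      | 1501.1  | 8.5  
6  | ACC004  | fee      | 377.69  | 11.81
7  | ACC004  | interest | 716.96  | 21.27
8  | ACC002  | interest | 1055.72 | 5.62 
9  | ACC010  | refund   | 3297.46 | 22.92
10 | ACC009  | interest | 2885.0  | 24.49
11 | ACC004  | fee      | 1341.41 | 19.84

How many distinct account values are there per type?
SELECT type, COUNT(DISTINCT account)
FROM transactions
GROUP BY type

Result:
  fee: 3 distinct
  interest: 5 distinct
  refund: 2 distinct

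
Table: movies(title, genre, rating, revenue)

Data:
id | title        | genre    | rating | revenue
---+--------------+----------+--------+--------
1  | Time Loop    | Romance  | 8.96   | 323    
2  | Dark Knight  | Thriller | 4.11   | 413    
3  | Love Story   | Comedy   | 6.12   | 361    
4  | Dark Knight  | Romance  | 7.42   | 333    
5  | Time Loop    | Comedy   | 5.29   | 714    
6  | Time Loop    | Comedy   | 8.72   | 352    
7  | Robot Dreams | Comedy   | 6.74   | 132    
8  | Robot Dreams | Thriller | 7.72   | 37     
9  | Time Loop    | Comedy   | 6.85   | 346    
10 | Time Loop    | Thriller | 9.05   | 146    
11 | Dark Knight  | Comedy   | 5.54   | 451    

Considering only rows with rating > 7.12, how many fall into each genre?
SELECT genre, COUNT(*)
FROM movies
WHERE rating > 7.12
GROUP BY genre

Note: WHERE filters rows before grouping.

Result:
  Comedy: 1
  Romance: 2
  Thriller: 2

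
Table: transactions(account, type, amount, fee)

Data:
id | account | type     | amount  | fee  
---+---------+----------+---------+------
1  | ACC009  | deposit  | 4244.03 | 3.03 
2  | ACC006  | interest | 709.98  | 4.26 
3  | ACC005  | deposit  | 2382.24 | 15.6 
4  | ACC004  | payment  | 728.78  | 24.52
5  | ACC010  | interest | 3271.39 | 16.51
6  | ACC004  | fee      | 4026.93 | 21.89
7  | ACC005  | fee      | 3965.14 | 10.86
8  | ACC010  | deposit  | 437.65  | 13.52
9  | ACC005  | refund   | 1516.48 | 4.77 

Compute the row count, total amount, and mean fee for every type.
SELECT type,
       COUNT(*) as cnt,
       SUM(amount) as total_amount,
       AVG(fee) as avg_fee
FROM transactions
GROUP BY type

Result:
  deposit: 3 records, 7063.92 total amount, 10.72 avg fee
  fee: 2 records, 7992.07 total amount, 16.38 avg fee
  interest: 2 records, 3981.37 total amount, 10.39 avg fee
  payment: 1 records, 728.78 total amount, 24.52 avg fee
  refund: 1 records, 1516.48 total amount, 4.77 avg fee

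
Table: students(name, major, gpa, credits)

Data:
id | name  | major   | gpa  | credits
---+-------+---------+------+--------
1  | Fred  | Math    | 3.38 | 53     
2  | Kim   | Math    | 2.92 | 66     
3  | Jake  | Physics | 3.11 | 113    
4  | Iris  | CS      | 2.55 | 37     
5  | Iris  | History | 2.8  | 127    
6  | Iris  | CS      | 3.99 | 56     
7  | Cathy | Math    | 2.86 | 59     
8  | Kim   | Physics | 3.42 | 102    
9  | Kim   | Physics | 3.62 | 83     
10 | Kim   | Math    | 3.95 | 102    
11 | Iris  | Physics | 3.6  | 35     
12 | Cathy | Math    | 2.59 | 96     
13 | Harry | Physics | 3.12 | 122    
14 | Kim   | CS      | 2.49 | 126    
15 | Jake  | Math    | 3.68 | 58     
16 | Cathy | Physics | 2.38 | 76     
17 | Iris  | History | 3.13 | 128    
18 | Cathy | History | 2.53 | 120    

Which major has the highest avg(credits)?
SELECT major, AVG(credits) as val
FROM students
GROUP BY major
ORDER BY val DESC
LIMIT 1

Result: History with avg(credits) = 125.00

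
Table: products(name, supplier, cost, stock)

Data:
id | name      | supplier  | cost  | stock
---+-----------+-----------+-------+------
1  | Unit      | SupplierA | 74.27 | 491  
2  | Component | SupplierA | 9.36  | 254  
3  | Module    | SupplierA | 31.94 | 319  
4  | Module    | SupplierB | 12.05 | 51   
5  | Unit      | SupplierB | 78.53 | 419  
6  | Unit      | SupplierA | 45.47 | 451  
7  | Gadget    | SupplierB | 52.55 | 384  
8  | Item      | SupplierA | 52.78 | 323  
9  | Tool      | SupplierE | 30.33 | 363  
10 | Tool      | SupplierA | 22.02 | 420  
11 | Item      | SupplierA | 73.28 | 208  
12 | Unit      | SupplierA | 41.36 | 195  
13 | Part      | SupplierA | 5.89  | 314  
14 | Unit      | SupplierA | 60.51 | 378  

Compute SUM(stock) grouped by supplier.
SELECT supplier, SUM(stock) as result
FROM products
GROUP BY supplier

Result:
  SupplierA: 3353
  SupplierB: 854
  SupplierE: 363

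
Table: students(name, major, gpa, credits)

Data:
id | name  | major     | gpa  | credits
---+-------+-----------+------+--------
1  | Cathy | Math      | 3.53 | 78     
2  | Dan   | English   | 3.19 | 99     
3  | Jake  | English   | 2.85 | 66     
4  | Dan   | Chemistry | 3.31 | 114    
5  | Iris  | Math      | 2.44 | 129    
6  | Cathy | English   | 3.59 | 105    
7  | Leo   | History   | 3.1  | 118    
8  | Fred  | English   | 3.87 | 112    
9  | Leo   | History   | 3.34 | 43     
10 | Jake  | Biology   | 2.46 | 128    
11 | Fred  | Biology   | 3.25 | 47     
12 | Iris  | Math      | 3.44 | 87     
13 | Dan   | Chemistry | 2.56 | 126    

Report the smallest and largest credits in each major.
SELECT major, MIN(credits), MAX(credits)
FROM students
GROUP BY major

Result:
  Biology: min=47, max=128
  Chemistry: min=114, max=126
  English: min=66, max=112
  History: min=43, max=118
  Math: min=78, max=129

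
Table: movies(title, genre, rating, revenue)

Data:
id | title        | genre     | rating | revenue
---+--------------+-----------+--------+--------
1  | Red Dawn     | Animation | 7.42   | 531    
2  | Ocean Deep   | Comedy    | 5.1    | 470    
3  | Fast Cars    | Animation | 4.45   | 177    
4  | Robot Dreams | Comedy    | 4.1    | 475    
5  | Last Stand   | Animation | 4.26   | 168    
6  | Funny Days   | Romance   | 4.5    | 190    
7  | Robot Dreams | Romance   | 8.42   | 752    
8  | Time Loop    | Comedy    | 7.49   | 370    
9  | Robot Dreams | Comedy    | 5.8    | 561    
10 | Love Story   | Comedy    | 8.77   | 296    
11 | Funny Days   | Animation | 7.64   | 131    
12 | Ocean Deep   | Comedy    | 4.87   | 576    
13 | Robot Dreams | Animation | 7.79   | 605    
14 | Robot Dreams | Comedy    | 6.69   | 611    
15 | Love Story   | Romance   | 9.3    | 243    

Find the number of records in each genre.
SELECT genre, COUNT(*) as count
FROM movies
GROUP BY genre

Result:
  Animation: 5
  Comedy: 7
  Romance: 3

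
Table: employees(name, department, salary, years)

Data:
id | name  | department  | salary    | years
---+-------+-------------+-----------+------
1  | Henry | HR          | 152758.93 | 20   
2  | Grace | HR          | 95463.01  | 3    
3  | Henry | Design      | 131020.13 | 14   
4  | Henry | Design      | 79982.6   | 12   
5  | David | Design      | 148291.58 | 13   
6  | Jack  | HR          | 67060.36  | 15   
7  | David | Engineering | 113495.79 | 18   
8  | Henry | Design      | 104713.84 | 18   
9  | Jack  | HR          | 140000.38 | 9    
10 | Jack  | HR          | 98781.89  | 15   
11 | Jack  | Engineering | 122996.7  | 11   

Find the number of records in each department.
SELECT department, COUNT(*) as count
FROM employees
GROUP BY department

Result:
  Design: 4
  Engineering: 2
  HR: 5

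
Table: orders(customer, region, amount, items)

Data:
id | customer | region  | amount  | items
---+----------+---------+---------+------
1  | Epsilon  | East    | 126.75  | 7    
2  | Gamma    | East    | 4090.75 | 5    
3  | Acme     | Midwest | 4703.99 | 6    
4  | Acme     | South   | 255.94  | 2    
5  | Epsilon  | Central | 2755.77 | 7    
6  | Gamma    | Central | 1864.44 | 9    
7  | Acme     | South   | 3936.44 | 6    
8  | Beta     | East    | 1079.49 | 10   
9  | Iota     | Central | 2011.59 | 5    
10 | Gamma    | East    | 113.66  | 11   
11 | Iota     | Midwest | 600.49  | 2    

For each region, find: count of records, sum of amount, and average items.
SELECT region,
       COUNT(*) as cnt,
       SUM(amount) as total_amount,
       AVG(items) as avg_items
FROM orders
GROUP BY region

Result:
  Central: 3 records, 6631.80 total amount, 7.00 avg items
  East: 4 records, 5410.65 total amount, 8.25 avg items
  Midwest: 2 records, 5304.48 total amount, 4.00 avg items
  South: 2 records, 4192.38 total amount, 4.00 avg items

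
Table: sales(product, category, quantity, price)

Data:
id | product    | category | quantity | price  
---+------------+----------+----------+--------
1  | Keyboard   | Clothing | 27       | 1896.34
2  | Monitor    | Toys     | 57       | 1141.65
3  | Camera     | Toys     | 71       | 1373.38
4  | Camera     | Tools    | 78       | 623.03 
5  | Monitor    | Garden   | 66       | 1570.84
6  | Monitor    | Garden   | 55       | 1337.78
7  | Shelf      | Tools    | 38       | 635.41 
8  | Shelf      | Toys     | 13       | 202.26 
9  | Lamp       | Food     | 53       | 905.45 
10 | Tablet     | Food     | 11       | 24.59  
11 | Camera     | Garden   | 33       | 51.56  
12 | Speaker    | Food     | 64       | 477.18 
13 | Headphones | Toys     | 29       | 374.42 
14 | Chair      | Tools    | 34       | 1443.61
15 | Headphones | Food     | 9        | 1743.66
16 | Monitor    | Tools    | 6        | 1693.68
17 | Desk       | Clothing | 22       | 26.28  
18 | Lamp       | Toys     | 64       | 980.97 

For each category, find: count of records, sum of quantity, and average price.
SELECT category,
       COUNT(*) as cnt,
       SUM(quantity) as total_quantity,
       AVG(price) as avg_price
FROM sales
GROUP BY category

Result:
  Clothing: 2 records, 49 total quantity, 961.31 avg price
  Food: 4 records, 137 total quantity, 787.72 avg price
  Garden: 3 records, 154 total quantity, 986.73 avg price
  Tools: 4 records, 156 total quantity, 1098.93 avg price
  Toys: 5 records, 234 total quantity, 814.54 avg price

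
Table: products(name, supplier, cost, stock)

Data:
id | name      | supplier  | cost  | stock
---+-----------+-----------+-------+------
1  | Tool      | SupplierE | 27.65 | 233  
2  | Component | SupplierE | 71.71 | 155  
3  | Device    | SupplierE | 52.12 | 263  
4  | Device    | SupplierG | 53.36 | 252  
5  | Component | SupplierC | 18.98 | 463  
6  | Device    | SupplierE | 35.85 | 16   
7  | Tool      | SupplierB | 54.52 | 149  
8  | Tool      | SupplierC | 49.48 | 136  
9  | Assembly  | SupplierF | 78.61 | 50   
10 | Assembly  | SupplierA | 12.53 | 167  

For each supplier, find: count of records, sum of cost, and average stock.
SELECT supplier,
       COUNT(*) as cnt,
       SUM(cost) as total_cost,
       AVG(stock) as avg_stock
FROM products
GROUP BY supplier

Result:
  SupplierA: 1 records, 12.53 total cost, 167.00 avg stock
  SupplierB: 1 records, 54.52 total cost, 149.00 avg stock
  SupplierC: 2 records, 68.46 total cost, 299.50 avg stock
  SupplierE: 4 records, 187.33 total cost, 166.75 avg stock
  SupplierF: 1 records, 78.61 total cost, 50.00 avg stock
  SupplierG: 1 records, 53.36 total cost, 252.00 avg stock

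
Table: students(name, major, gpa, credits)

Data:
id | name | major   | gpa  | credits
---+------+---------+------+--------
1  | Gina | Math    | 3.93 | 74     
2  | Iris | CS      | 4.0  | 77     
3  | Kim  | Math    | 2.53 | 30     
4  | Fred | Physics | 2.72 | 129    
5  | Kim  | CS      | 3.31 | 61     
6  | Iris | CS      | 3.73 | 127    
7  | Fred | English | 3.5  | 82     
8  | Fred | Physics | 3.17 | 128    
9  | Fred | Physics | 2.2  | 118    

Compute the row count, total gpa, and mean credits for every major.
SELECT major,
       COUNT(*) as cnt,
       SUM(gpa) as total_gpa,
       AVG(credits) as avg_credits
FROM students
GROUP BY major

Result:
  CS: 3 records, 11.04 total gpa, 88.33 avg credits
  English: 1 records, 3.50 total gpa, 82.00 avg credits
  Math: 2 records, 6.46 total gpa, 52.00 avg credits
  Physics: 3 records, 8.09 total gpa, 125.00 avg credits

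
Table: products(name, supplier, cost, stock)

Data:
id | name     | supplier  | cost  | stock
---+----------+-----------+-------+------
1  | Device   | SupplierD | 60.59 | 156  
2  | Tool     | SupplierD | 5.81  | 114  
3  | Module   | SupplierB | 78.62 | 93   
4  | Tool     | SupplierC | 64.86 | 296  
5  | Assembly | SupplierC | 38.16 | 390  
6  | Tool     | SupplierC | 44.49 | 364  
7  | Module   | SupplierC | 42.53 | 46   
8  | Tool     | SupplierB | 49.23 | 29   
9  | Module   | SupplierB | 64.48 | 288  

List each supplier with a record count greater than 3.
SELECT supplier, COUNT(*) as cnt
FROM products
GROUP BY supplier
HAVING COUNT(*) > 3

Result:
  SupplierC: 4

Note: HAVING filters groups after aggregation, WHERE filters rows before.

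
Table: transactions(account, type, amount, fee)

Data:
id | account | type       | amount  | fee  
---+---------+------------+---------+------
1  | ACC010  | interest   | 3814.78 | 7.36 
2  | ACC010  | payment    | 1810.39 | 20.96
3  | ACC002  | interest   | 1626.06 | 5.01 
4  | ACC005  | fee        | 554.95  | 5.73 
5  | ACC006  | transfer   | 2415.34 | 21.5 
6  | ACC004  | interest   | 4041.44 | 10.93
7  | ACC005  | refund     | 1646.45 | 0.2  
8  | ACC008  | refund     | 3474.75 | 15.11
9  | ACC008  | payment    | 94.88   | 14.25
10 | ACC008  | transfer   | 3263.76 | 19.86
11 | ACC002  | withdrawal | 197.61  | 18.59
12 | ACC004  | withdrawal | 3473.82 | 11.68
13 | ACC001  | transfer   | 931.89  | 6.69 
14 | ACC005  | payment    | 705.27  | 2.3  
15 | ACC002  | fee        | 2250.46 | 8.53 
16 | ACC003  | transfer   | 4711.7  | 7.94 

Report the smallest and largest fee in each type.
SELECT type, MIN(fee), MAX(fee)
FROM transactions
GROUP BY type

Result:
  fee: min=5.73, max=8.53
  interest: min=5.01, max=10.93
  payment: min=2.30, max=20.96
  refund: min=0.20, max=15.11
  transfer: min=6.69, max=21.50
  withdrawal: min=11.68, max=18.59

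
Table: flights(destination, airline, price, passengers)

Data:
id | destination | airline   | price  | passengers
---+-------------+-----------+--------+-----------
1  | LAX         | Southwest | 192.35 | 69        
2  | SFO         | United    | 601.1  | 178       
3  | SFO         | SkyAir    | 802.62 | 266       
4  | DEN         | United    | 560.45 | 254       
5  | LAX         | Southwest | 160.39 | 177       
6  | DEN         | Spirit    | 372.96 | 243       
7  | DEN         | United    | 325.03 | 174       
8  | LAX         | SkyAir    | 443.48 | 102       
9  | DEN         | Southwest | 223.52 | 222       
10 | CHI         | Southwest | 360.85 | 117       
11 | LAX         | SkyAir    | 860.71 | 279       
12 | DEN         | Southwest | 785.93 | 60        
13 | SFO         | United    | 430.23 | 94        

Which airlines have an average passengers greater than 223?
SELECT airline, AVG(passengers)
FROM flights
GROUP BY airline
HAVING AVG(passengers) > 223

Result:
  Spirit: avg=243.00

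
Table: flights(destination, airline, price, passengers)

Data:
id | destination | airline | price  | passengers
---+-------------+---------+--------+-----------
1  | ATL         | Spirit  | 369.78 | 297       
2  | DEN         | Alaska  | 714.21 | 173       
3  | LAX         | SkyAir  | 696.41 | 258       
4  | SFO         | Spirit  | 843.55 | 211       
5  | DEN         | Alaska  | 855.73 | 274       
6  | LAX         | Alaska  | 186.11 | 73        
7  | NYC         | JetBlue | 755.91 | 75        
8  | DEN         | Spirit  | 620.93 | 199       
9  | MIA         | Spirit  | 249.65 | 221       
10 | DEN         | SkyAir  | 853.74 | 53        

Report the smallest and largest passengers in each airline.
SELECT airline, MIN(passengers), MAX(passengers)
FROM flights
GROUP BY airline

Result:
  Alaska: min=73, max=274
  JetBlue: min=75, max=75
  SkyAir: min=53, max=258
  Spirit: min=199, max=297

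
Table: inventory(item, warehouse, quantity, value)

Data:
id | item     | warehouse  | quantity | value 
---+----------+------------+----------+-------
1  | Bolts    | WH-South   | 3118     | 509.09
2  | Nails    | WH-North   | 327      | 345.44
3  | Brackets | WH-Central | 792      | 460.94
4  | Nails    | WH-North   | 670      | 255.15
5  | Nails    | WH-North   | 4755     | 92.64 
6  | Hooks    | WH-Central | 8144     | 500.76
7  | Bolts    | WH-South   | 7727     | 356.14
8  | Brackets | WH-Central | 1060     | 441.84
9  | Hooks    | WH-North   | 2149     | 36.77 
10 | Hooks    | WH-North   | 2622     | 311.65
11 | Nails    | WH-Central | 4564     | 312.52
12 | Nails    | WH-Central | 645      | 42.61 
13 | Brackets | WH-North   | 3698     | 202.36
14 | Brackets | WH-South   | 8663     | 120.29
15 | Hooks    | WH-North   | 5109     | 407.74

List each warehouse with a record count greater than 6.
SELECT warehouse, COUNT(*) as cnt
FROM inventory
GROUP BY warehouse
HAVING COUNT(*) > 6

Result:
  WH-North: 7

Note: HAVING filters groups after aggregation, WHERE filters rows before.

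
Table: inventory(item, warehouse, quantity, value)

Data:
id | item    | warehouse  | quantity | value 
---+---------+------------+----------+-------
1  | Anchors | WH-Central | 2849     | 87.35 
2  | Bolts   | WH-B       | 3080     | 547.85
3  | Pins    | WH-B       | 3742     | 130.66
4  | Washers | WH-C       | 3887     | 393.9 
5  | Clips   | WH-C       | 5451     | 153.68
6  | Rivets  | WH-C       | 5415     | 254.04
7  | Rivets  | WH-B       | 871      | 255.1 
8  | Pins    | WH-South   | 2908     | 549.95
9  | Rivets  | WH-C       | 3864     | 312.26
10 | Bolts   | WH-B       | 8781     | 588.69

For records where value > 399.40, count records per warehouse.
SELECT warehouse, COUNT(*)
FROM inventory
WHERE value > 399.40
GROUP BY warehouse

Note: WHERE filters rows before grouping.

Result:
  WH-B: 2
  WH-South: 1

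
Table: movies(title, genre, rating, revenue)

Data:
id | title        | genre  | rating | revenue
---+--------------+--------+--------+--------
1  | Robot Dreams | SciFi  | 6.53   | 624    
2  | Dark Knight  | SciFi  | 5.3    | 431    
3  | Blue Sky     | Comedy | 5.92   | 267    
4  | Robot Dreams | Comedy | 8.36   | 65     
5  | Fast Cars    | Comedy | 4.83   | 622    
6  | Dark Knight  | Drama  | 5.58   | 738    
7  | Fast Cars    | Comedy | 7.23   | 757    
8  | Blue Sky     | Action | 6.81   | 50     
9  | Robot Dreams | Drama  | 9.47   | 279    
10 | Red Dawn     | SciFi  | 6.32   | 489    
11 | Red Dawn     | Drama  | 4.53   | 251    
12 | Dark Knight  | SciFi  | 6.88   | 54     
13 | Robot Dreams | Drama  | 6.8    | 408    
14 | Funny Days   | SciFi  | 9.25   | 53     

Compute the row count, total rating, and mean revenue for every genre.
SELECT genre,
       COUNT(*) as cnt,
       SUM(rating) as total_rating,
       AVG(revenue) as avg_revenue
FROM movies
GROUP BY genre

Result:
  Action: 1 records, 6.81 total rating, 50.00 avg revenue
  Comedy: 4 records, 26.34 total rating, 427.75 avg revenue
  Drama: 4 records, 26.38 total rating, 419.00 avg revenue
  SciFi: 5 records, 34.28 total rating, 330.20 avg revenue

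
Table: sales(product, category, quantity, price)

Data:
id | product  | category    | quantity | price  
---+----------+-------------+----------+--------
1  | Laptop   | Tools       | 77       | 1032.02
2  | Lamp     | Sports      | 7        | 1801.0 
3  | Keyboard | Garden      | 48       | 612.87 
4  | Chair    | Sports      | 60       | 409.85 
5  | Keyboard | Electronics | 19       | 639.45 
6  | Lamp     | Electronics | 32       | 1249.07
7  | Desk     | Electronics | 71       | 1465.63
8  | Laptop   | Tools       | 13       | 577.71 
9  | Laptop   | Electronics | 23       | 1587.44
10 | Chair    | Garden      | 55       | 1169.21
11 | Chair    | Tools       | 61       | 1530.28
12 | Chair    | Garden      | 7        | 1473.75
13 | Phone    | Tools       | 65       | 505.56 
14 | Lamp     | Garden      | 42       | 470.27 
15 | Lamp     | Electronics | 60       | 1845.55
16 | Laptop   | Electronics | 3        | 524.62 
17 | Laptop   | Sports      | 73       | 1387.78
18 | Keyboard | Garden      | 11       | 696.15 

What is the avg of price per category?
SELECT category, AVG(price) as result
FROM sales
GROUP BY category

Result:
  Electronics: 1218.63
  Garden: 884.45
  Sports: 1199.54
  Tools: 911.39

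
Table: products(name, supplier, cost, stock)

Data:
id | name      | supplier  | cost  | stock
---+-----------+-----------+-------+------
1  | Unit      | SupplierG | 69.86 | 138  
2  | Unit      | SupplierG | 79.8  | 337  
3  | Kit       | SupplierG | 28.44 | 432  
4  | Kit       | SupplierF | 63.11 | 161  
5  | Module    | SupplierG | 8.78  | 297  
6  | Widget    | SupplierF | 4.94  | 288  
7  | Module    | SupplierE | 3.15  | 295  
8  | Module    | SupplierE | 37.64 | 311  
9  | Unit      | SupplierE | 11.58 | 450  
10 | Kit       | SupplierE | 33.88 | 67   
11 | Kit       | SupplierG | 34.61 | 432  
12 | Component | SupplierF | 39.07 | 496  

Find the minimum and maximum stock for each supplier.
SELECT supplier, MIN(stock), MAX(stock)
FROM products
GROUP BY supplier

Result:
  SupplierE: min=67, max=450
  SupplierF: min=161, max=496
  SupplierG: min=138, max=432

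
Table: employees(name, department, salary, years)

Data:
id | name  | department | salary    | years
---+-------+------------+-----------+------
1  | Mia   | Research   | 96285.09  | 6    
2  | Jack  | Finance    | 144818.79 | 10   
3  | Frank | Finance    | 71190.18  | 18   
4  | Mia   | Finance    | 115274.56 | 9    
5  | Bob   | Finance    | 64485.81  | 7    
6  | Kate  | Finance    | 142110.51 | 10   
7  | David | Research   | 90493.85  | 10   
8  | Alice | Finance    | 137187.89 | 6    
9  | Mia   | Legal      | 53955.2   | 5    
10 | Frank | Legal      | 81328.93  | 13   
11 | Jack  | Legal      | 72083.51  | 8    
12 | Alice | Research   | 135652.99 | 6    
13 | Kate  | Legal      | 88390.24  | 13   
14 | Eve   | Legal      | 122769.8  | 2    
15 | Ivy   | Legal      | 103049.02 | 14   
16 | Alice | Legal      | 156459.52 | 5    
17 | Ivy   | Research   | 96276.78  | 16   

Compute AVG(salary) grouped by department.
SELECT department, AVG(salary) as result
FROM employees
GROUP BY department

Result:
  Finance: 112511.29
  Legal: 96862.32
  Research: 104677.18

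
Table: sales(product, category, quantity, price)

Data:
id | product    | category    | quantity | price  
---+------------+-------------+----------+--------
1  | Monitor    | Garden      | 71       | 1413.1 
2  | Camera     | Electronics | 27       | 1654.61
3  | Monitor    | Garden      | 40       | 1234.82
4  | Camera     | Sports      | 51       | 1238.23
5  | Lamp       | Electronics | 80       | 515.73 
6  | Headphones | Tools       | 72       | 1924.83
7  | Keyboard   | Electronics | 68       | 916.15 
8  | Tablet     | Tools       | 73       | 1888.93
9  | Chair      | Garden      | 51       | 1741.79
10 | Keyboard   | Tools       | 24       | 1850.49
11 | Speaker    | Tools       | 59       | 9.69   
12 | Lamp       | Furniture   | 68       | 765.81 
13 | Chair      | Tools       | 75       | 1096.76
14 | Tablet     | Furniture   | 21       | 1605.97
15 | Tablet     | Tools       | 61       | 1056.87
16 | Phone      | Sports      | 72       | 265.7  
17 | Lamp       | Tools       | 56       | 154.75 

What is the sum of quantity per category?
SELECT category, SUM(quantity) as result
FROM sales
GROUP BY category

Result:
  Electronics: 175
  Furniture: 89
  Garden: 162
  Sports: 123
  Tools: 420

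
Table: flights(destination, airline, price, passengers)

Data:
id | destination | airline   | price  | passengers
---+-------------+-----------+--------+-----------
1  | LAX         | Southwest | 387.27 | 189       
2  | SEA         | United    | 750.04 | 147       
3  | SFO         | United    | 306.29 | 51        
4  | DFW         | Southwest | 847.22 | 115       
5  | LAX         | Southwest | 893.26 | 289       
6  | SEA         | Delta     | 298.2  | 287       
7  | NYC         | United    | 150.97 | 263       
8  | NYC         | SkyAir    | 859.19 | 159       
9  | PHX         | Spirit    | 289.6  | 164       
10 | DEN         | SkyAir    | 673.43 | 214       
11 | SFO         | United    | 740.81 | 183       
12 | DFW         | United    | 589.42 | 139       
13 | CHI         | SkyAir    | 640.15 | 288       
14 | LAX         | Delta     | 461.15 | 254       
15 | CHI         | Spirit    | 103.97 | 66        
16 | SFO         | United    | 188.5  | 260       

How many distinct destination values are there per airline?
SELECT airline, COUNT(DISTINCT destination)
FROM flights
GROUP BY airline

Result:
  Delta: 2 distinct
  SkyAir: 3 distinct
  Southwest: 2 distinct
  Spirit: 2 distinct
  United: 4 distinct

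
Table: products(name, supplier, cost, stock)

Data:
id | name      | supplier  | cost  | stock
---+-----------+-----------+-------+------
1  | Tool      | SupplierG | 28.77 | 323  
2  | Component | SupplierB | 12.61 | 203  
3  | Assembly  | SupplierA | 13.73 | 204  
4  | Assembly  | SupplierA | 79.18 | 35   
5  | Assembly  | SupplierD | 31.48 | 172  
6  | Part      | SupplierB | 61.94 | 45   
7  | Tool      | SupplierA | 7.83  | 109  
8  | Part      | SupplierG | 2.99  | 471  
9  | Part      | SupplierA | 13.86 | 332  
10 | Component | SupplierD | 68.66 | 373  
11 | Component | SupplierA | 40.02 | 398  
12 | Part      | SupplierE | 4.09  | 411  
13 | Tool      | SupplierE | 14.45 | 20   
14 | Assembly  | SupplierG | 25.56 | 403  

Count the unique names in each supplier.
SELECT supplier, COUNT(DISTINCT name)
FROM products
GROUP BY supplier

Result:
  SupplierA: 4 distinct
  SupplierB: 2 distinct
  SupplierD: 2 distinct
  SupplierE: 2 distinct
  SupplierG: 3 distinct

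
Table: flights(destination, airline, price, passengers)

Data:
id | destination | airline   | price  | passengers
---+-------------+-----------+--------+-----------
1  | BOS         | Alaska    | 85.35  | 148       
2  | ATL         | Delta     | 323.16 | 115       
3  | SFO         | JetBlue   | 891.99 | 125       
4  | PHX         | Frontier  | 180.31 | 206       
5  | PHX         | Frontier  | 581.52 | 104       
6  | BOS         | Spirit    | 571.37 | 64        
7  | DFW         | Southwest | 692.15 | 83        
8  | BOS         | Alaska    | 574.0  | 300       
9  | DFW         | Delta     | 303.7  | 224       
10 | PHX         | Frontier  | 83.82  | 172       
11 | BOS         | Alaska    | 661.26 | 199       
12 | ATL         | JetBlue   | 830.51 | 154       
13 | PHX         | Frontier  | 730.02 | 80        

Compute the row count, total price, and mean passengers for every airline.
SELECT airline,
       COUNT(*) as cnt,
       SUM(price) as total_price,
       AVG(passengers) as avg_passengers
FROM flights
GROUP BY airline

Result:
  Alaska: 3 records, 1320.61 total price, 215.67 avg passengers
  Delta: 2 records, 626.86 total price, 169.50 avg passengers
  Frontier: 4 records, 1575.67 total price, 140.50 avg passengers
  JetBlue: 2 records, 1722.50 total price, 139.50 avg passengers
  Southwest: 1 records, 692.15 total price, 83.00 avg passengers
  Spirit: 1 records, 571.37 total price, 64.00 avg passengers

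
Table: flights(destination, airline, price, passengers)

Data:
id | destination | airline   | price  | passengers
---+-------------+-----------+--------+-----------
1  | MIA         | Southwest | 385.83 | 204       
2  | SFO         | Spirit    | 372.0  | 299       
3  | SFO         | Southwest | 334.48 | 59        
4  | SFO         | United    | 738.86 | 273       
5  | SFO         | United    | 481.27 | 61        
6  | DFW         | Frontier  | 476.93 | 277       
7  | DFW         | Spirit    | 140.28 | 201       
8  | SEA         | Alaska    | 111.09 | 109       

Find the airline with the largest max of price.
SELECT airline, MAX(price) as val
FROM flights
GROUP BY airline
ORDER BY val DESC
LIMIT 1

Result: United with max(price) = 738.86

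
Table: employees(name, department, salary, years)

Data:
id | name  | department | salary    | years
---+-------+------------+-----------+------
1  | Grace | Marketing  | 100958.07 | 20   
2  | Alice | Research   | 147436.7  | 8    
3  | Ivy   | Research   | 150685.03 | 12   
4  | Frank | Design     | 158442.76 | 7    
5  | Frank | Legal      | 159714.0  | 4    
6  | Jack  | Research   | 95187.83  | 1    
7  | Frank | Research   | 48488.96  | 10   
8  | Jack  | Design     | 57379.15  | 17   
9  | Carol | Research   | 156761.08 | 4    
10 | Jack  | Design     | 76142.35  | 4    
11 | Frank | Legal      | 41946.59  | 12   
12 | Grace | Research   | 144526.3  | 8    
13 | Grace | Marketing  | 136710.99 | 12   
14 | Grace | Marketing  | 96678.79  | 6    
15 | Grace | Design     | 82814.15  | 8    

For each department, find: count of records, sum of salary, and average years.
SELECT department,
       COUNT(*) as cnt,
       SUM(salary) as total_salary,
       AVG(years) as avg_years
FROM employees
GROUP BY department

Result:
  Design: 4 records, 374778.41 total salary, 9.00 avg years
  Legal: 2 records, 201660.59 total salary, 8.00 avg years
  Marketing: 3 records, 334347.85 total salary, 12.67 avg years
  Research: 6 records, 743085.90 total salary, 7.17 avg years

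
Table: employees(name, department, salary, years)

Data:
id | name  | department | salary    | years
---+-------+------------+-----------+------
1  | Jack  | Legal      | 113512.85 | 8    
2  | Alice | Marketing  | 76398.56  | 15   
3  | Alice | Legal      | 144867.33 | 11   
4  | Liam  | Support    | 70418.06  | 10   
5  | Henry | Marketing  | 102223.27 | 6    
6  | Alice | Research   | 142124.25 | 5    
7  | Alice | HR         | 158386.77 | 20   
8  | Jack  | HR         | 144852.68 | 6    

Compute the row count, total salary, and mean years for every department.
SELECT department,
       COUNT(*) as cnt,
       SUM(salary) as total_salary,
       AVG(years) as avg_years
FROM employees
GROUP BY department

Result:
  HR: 2 records, 303239.45 total salary, 13.00 avg years
  Legal: 2 records, 258380.18 total salary, 9.50 avg years
  Marketing: 2 records, 178621.83 total salary, 10.50 avg years
  Research: 1 records, 142124.25 total salary, 5.00 avg years
  Support: 1 records, 70418.06 total salary, 10.00 avg years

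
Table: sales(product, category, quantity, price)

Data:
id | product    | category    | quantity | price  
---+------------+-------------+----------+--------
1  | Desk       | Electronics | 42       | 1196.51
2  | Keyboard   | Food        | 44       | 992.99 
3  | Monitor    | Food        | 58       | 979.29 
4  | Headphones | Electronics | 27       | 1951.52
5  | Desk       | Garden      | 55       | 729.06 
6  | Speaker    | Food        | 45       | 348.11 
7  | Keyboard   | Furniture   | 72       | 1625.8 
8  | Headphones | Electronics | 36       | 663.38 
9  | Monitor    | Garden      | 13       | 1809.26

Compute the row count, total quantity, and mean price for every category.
SELECT category,
       COUNT(*) as cnt,
       SUM(quantity) as total_quantity,
       AVG(price) as avg_price
FROM sales
GROUP BY category

Result:
  Electronics: 3 records, 105 total quantity, 1270.47 avg price
  Food: 3 records, 147 total quantity, 773.46 avg price
  Furniture: 1 records, 72 total quantity, 1625.80 avg price
  Garden: 2 records, 68 total quantity, 1269.16 avg price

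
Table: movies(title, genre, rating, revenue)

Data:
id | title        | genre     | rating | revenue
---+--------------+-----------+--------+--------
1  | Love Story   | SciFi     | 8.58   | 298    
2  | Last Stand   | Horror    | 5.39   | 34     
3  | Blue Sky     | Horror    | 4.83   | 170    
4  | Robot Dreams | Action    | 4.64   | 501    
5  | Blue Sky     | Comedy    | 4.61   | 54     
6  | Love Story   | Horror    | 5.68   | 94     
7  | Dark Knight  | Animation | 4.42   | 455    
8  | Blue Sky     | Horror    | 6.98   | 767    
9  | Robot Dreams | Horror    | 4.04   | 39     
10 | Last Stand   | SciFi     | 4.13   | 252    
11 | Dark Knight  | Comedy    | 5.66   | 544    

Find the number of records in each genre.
SELECT genre, COUNT(*) as count
FROM movies
GROUP BY genre

Result:
  Action: 1
  Animation: 1
  Comedy: 2
  Horror: 5
  SciFi: 2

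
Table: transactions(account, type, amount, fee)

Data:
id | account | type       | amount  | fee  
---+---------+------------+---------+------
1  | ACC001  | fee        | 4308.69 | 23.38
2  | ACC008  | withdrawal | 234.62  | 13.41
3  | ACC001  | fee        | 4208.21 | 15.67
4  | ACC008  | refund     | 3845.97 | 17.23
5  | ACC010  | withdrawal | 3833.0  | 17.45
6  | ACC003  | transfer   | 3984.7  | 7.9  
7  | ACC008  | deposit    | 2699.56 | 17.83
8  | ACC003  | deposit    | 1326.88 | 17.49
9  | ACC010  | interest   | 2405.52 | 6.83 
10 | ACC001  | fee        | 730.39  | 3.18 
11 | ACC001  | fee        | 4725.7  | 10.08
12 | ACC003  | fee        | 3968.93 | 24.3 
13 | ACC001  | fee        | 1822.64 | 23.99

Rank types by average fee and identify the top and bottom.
SELECT type, AVG(fee)
FROM transactions
GROUP BY type
ORDER BY AVG(fee)

All groups:
  interest: 6.83
  transfer: 7.90
  withdrawal: 15.43
  fee: 16.77
  refund: 17.23
  deposit: 17.66

Highest: deposit (17.66)
Lowest: interest (6.83)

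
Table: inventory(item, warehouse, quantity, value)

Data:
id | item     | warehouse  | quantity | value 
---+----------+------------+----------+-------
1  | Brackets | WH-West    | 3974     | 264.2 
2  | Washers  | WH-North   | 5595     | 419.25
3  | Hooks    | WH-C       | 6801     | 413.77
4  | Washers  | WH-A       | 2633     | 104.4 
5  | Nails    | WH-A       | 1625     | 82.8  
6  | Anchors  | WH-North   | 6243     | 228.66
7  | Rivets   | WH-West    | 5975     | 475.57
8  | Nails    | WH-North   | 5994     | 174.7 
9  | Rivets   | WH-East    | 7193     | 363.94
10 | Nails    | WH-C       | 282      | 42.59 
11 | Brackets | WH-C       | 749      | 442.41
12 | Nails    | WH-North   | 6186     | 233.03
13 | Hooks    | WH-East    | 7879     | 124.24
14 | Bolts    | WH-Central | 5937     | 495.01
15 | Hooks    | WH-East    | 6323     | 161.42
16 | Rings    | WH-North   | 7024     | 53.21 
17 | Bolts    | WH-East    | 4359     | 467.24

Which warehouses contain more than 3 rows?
SELECT warehouse, COUNT(*) as cnt
FROM inventory
GROUP BY warehouse
HAVING COUNT(*) > 3

Result:
  WH-East: 4
  WH-North: 5

Note: HAVING filters groups after aggregation, WHERE filters rows before.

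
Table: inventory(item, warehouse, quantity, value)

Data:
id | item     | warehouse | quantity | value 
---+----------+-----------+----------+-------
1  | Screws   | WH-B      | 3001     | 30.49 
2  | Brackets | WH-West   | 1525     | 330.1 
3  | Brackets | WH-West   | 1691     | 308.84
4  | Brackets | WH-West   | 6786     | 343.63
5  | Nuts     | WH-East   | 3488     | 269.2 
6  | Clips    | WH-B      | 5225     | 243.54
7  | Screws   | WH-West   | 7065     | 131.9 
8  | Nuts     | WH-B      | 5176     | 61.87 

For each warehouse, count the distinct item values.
SELECT warehouse, COUNT(DISTINCT item)
FROM inventory
GROUP BY warehouse

Result:
  WH-B: 3 distinct
  WH-East: 1 distinct
  WH-West: 2 distinct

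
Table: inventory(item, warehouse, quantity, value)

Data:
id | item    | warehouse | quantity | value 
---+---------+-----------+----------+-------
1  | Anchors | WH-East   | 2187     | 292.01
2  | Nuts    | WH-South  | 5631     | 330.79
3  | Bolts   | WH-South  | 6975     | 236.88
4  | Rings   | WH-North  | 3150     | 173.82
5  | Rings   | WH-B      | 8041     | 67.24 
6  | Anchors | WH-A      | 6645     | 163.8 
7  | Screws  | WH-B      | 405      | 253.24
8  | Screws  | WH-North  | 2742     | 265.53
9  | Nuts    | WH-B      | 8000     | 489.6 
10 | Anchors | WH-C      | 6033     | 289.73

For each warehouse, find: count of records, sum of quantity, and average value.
SELECT warehouse,
       COUNT(*) as cnt,
       SUM(quantity) as total_quantity,
       AVG(value) as avg_value
FROM inventory
GROUP BY warehouse

Result:
  WH-A: 1 records, 6645 total quantity, 163.80 avg value
  WH-B: 3 records, 16446 total quantity, 270.03 avg value
  WH-C: 1 records, 6033 total quantity, 289.73 avg value
  WH-East: 1 records, 2187 total quantity, 292.01 avg value
  WH-North: 2 records, 5892 total quantity, 219.68 avg value
  WH-South: 2 records, 12606 total quantity, 283.84 avg value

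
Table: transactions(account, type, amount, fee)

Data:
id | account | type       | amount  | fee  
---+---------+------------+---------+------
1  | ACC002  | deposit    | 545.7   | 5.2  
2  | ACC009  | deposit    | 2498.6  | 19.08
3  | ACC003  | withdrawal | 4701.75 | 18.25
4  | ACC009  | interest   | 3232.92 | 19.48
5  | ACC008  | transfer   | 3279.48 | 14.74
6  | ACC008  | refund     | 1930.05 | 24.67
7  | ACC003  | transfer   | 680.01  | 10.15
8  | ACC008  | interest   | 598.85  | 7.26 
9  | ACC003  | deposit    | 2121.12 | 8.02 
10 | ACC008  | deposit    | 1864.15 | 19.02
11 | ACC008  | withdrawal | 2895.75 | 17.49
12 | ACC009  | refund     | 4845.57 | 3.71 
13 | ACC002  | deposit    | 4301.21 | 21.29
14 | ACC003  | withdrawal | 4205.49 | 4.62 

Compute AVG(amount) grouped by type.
SELECT type, AVG(amount) as result
FROM transactions
GROUP BY type

Result:
  deposit: 2266.16
  interest: 1915.89
  refund: 3387.81
  transfer: 1979.75
  withdrawal: 3934.33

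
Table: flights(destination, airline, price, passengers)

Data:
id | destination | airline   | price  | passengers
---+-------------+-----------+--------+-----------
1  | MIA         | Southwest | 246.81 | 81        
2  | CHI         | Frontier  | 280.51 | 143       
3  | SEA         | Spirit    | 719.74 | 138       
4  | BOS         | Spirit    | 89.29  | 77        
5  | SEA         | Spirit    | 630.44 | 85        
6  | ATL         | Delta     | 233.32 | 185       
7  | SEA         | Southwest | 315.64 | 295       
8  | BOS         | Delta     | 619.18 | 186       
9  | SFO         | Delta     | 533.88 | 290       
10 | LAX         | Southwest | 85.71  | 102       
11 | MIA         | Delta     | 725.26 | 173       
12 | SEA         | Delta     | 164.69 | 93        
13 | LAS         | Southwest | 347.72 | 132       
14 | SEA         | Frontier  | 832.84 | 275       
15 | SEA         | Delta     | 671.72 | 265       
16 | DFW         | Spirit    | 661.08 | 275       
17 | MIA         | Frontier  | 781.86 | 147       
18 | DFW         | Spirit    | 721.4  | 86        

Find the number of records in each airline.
SELECT airline, COUNT(*) as count
FROM flights
GROUP BY airline

Result:
  Delta: 6
  Frontier: 3
  Southwest: 4
  Spirit: 5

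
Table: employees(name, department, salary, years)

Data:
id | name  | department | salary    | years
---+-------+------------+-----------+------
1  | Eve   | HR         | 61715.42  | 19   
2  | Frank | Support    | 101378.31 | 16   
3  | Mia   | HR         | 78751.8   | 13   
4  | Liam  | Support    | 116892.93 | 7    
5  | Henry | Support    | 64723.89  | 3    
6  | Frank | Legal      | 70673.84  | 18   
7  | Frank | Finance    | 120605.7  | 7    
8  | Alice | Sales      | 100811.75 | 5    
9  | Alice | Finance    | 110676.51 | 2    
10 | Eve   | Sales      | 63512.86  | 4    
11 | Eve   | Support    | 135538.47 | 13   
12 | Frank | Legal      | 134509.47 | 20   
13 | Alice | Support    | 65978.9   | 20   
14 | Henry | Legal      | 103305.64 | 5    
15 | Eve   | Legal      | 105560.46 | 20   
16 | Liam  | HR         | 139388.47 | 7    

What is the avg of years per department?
SELECT department, AVG(years) as result
FROM employees
GROUP BY department

Result:
  Finance: 4.50
  HR: 13.00
  Legal: 15.75
  Sales: 4.50
  Support: 11.80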